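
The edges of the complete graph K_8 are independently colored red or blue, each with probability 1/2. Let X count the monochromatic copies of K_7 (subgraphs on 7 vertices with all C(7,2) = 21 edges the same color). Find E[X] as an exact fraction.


Let X = Σ_S X_S over the C(8, 7) = 8 subsets S of size 7, where X_S = 1 if the K_7 on S is monochromatic.
For a fixed S, the K_7 on S has C(7, 2) = 21 edges. P[all 21 edges red] = (1/2)^21, and likewise for blue, so P[monochromatic] = 2·(1/2)^21 = 2^{1 − 21} = 1/1048576.
By linearity of expectation: E[X] = C(8, 7) · 2^{1 − 21} = 8 · 1/1048576 = 1/131072.
Numerically: E[X] ≈ 0.000.

E[X] = C(8,7)·2^(1−C(7,2)) = 1/131072 ≈ 0.000.


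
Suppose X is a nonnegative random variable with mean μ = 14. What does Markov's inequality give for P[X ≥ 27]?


μ = E[X] = 14, a = 27.
Markov: P[X ≥ 27] ≤ μ/a = (14)/27 = 14/27.
Numerically: ≈ 0.518519.
(Since a = 27 > μ = 14.000000, the bound 14/27 is < 1 and informative.)

P[X ≥ 27] ≤ 14/27 ≈ 0.518519.


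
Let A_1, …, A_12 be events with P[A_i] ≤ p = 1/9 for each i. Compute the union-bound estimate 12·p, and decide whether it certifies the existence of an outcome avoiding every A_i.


Union bound: P[∪_{i=1}^{12} A_i] ≤ Σ_i P[A_i] ≤ 12·p = 12·(1/9) = 4/3.
Numerically: 4/3 ≈ 1.3333.
Is 4/3 < 1? NO.
Since the bound 4/3 is ≥ 1, the union bound is uninformative here; it does NOT by itself certify existence.

12·p = 4/3 ≈ 1.3333; existence NOT certified by the union bound.


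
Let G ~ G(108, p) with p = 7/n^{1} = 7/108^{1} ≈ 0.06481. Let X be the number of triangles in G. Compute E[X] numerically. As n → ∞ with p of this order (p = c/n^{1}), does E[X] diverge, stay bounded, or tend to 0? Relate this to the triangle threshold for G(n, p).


Number of potential triangles: C(108, 3) = 204156.
Each occurs with probability p³ ≈ (0.06481)³ ≈ 2.722845e-04.
By linearity: E[X] = C(108, 3)·p³ ≈ 204156 · 2.722845e-04 ≈ 55.5885.
Here α = 1, so p = 7/n is exactly at the triangle threshold p ~ 1/n. Asymptotically E[X] → c³/6 = 7³/6 = 343/6 ≈ 57.1667, a bounded constant. In this regime the triangle count is asymptotically Poisson(c³/6).

E[X] ≈ 55.5885; in regime p = Θ(1/n^{1}) E[X] stays bounded (at the triangle threshold p ~ 1/n).


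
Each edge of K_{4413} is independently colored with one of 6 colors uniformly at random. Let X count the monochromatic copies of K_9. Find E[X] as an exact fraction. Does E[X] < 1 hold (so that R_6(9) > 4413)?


E[X] = C(4413, 9) · 6^{1 − 36} = 1734990840325017881257917265 · 6^{−35} = 1734990840325017881257917265/1719070799748422591028658176.
As a reduced fraction: E[X] = 1734990840325017881257917265/1719070799748422591028658176 ≈ 1.009261.
Is E[X] < 1? NO.
Since E[X] ≥ 1, the first-moment bound is inconclusive at n = 4413; it does NOT by itself certify R_6(9) > 4413.

E[X] = 1734990840325017881257917265/1719070799748422591028658176 ≈ 1.009261; E[X] ≥ 1; first-moment method inconclusive here.


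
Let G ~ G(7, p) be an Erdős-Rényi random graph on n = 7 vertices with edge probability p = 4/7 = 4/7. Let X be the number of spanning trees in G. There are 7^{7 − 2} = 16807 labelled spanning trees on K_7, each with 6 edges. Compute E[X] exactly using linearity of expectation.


K_7 has 7^{7 − 2} = 16807 labelled spanning trees.
For each such spanning tree H, let X_H = 1 if all 6 edges of H are present in G. Then P[X_H = 1] = p^{6} = (4/7)^{6} = 4096/117649.
By linearity: E[X] = Σ_H E[X_H] = 16807 · p^{6} = 16807 · 4096/117649 = 4096/7.
Numerically: E[X] ≈ 585.

E[X] = 16807 · (4/7)^{6} = 4096/7 ≈ 585.


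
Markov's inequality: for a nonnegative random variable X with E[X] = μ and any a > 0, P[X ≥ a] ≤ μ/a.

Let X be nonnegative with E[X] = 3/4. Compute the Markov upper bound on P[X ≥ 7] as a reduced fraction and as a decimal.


μ = E[X] = 3/4, a = 7.
Markov: P[X ≥ 7] ≤ μ/a = (3/4)/7 = 3/28.
Numerically: ≈ 0.107.
(Since a = 7 > μ = 0.750, the bound 3/28 is < 1 and informative.)

P[X ≥ 7] ≤ 3/28 ≈ 0.107.


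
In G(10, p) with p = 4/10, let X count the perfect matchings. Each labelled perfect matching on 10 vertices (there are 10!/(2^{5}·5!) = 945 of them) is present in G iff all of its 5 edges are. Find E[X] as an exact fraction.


K_10 has 10!/(2^{5}·5!) = 945 labelled perfect matchings.
For each such perfect matching H, let X_H = 1 if all 5 edges of H are present in G. Then P[X_H = 1] = p^{5} = (2/5)^{5} = 32/3125.
By linearity: E[X] = Σ_H E[X_H] = 945 · p^{5} = 945 · 32/3125 = 6048/625.
Numerically: E[X] ≈ 9.6768.

E[X] = 945 · (2/5)^{5} = 6048/625 ≈ 9.6768.


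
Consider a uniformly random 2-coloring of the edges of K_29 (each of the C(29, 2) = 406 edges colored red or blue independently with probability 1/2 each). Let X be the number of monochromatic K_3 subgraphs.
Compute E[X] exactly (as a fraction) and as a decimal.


Let X = Σ_S X_S over the C(29, 3) = 3654 subsets S of size 3, where X_S = 1 if the K_3 on S is monochromatic.
For a fixed S, the K_3 on S has C(3, 2) = 3 edges. P[all 3 edges red] = (1/2)^3, and likewise for blue, so P[monochromatic] = 2·(1/2)^3 = 2^{1 − 3} = 1/4.
By linearity of expectation: E[X] = C(29, 3) · 2^{1 − 3} = 3654 · 1/4 = 1827/2.
Numerically: E[X] ≈ 913.50000.

E[X] = C(29,3)·2^(1−C(3,2)) = 1827/2 ≈ 913.50000.


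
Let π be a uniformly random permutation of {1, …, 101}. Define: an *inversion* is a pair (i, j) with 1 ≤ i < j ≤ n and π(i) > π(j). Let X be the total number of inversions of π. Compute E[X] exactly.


Write X = Σ X_I over the C(101, 2) = 5050 pairs i < j, with X_I the indicator of one inversion.
There are 5050 indicators.
For each fixed pair i < j, the values π(i) and π(j) are two distinct elements of {1, …, 101} in uniformly random order; by symmetry P[π(i) > π(j)] = 1/2.
By linearity: E[X] = 5050 · (1/2) = C(101, 2) · (1/2) = 5050/2 = 2525 ≈ 2525.000000.

E[X] = 2525 = 2525.000000.


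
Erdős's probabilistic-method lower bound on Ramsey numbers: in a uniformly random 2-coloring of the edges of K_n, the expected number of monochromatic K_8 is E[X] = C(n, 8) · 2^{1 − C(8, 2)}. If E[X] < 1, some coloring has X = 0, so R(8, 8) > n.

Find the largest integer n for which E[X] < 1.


We need C(n, 8) · 2^{1 − 28} < 1, i.e. C(n, 8) < 2^{28 − 1} = 134217728.
Check values of n near the boundary:
  n = 40: C(40, 8) = 76904685; 76904685 < 134217728? YES
  n = 41: C(41, 8) = 95548245; 95548245 < 134217728? YES
  n = 42: C(42, 8) = 118030185; 118030185 < 134217728? YES
  n = 43: C(43, 8) = 145008513; 145008513 < 134217728? NO
The largest n with C(n, 8) < 134217728 is n = 42 (where E[X] = 118030185/134217728 ≈ 0.87939). Hence R(8, 8) > 42, i.e. R(8, 8) ≥ 43.

Largest n = 42; hence R(8, 8) > 42.


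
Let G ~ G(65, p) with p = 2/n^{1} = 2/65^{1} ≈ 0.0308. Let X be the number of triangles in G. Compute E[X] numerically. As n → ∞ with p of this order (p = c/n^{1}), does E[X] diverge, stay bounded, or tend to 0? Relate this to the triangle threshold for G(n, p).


Number of potential triangles: C(65, 3) = 43680.
Each occurs with probability p³ ≈ (0.0308)³ ≈ 2.91306e-05.
By linearity: E[X] = C(65, 3)·p³ ≈ 43680 · 2.91306e-05 ≈ 1.272.
Here α = 1, so p = 2/n is exactly at the triangle threshold p ~ 1/n. Asymptotically E[X] → c³/6 = 2³/6 = 4/3 ≈ 1.333, a bounded constant. In this regime the triangle count is asymptotically Poisson(c³/6).

E[X] ≈ 1.272; in regime p = Θ(1/n^{1}) E[X] stays bounded (at the triangle threshold p ~ 1/n).


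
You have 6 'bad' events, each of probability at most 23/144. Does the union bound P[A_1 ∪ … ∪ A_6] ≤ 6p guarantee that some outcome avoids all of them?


Union bound: P[∪_{i=1}^{6} A_i] ≤ Σ_i P[A_i] ≤ 6·p = 6·(23/144) = 23/24.
Numerically: 23/24 ≈ 0.9583.
Is 23/24 < 1? YES.
Since P[∪ A_i] ≤ 23/24 < 1, the complement has P[∩ A_i^c] ≥ 1 − 23/24 = 1/24 > 0, so some outcome avoids every A_i.

6·p = 23/24 ≈ 0.9583; existence CERTIFIED by the union bound.


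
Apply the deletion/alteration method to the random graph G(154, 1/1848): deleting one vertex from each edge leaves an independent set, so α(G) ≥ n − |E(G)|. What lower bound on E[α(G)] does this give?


E[|E(G)|] = C(154, 2)·p = 11781 · (1/1848) = 51/8.
E[α(G)] ≥ n − E[|E(G)|] = 154 − 51/8 = 1181/8.
Numerically: ≈ 147.6250.
(This is only a lower bound; the true E[α(G)] may be larger.)

E[α(G)] ≥ 1181/8 ≈ 147.6250.


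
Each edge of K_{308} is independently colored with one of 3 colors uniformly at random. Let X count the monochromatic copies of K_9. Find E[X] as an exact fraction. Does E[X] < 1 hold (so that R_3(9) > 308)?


E[X] = C(308, 9) · 3^{1 − 36} = 61088326838816200 · 3^{−35} = 61088326838816200/50031545098999707.
As a reduced fraction: E[X] = 61088326838816200/50031545098999707 ≈ 1.22100.
Is E[X] < 1? NO.
Since E[X] ≥ 1, the first-moment bound is inconclusive at n = 308; it does NOT by itself certify R_3(9) > 308.

E[X] = 61088326838816200/50031545098999707 ≈ 1.22100; E[X] ≥ 1; first-moment method inconclusive here.


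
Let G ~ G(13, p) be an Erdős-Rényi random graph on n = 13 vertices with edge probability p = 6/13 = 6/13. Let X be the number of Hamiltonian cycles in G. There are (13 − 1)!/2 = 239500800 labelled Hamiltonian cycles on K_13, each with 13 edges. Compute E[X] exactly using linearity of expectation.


K_13 has (13 − 1)!/2 = 239500800 labelled Hamiltonian cycles.
For each such Hamiltonian cycle H, let X_H = 1 if all 13 edges of H are present in G. Then P[X_H = 1] = p^{13} = (6/13)^{13} = 13060694016/302875106592253.
Summing the indicators: E[X] = Σ_H E[X_H] = 239500800 · p^{13} = 239500800 · 13060694016/302875106592253 = 3128046665387212800/302875106592253.
Numerically: E[X] ≈ 1.03e+04.

E[X] = 239500800 · (6/13)^{13} = 3128046665387212800/302875106592253 ≈ 1.03e+04.


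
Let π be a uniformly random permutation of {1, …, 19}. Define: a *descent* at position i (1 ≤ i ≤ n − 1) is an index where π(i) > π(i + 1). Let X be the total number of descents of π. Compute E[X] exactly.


Write X = Σ X_I over i = 1, …, 18, with X_I the indicator of one descent.
There are 18 indicators.
For each fixed i, the pair (π(i), π(i+1)) is a uniformly random ordered pair of distinct values from {1, …, 19}; by symmetry P[π(i) > π(i+1)] = 1/2.
By linearity: E[X] = 18 · (1/2) = (19 − 1) · (1/2) = 9 ≈ 9.000.

E[X] = 9 = 9.000.


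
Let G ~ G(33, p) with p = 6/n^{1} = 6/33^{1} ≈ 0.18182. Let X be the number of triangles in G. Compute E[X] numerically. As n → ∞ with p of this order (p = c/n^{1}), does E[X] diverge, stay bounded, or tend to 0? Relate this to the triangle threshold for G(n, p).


Number of potential triangles: C(33, 3) = 5456.
Each occurs with probability p³ ≈ (0.18182)³ ≈ 6.0105184e-03.
By linearity: E[X] = C(33, 3)·p³ ≈ 5456 · 6.0105184e-03 ≈ 32.79339.
Here α = 1, so p = 6/n is exactly at the triangle threshold p ~ 1/n. Asymptotically E[X] → c³/6 = 6³/6 = 36 ≈ 36.00000, a bounded constant. In this regime the triangle count is asymptotically Poisson(c³/6).

E[X] ≈ 32.79339; in regime p = Θ(1/n^{1}) E[X] stays bounded (at the triangle threshold p ~ 1/n).


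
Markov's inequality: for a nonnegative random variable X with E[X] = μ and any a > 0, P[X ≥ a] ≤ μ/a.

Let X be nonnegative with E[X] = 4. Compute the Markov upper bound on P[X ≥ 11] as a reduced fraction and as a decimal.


μ = E[X] = 4, a = 11.
Markov: P[X ≥ 11] ≤ μ/a = (4)/11 = 4/11.
Numerically: ≈ 0.364.
(Since a = 11 > μ = 4.000, the bound 4/11 is < 1 and informative.)

P[X ≥ 11] ≤ 4/11 ≈ 0.364.


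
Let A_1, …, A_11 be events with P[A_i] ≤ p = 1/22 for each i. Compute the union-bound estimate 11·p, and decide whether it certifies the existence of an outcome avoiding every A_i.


Union bound: P[∪_{i=1}^{11} A_i] ≤ Σ_i P[A_i] ≤ 11·p = 11·(1/22) = 1/2.
Numerically: 1/2 ≈ 0.500000.
Is 1/2 < 1? YES.
Since P[∪ A_i] ≤ 1/2 < 1, the complement has P[∩ A_i^c] ≥ 1 − 1/2 = 1/2 > 0, so some outcome avoids every A_i.

11·p = 1/2 ≈ 0.500000; existence CERTIFIED by the union bound.


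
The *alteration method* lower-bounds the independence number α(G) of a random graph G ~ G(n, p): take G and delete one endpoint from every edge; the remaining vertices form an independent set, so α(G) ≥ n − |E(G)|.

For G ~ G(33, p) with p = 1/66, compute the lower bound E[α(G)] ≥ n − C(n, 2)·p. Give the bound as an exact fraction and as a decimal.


E[|E(G)|] = C(33, 2)·p = 528 · (1/66) = 8.
E[α(G)] ≥ n − E[|E(G)|] = 33 − 8 = 25.
Numerically: ≈ 25.000.
(This is only a lower bound; the true E[α(G)] may be larger.)

E[α(G)] ≥ 25 ≈ 25.000.


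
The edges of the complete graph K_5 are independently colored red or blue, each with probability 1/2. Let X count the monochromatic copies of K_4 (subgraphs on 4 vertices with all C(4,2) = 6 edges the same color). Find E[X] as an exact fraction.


Let X = Σ_S X_S over the C(5, 4) = 5 subsets S of size 4, where X_S = 1 if the K_4 on S is monochromatic.
For a fixed S, the K_4 on S has C(4, 2) = 6 edges. P[all 6 edges red] = (1/2)^6, and likewise for blue, so P[monochromatic] = 2·(1/2)^6 = 2^{1 − 6} = 1/32.
By linearity: E[X] = C(5, 4) · 2^{1 − 6} = 5 · 1/32 = 5/32.
Numerically: E[X] ≈ 0.15625.

E[X] = C(5,4)·2^(1−C(4,2)) = 5/32 ≈ 0.15625.


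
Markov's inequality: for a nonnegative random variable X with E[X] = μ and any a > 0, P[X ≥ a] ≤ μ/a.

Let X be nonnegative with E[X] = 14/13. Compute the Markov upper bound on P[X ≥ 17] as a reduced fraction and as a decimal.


μ = E[X] = 14/13, a = 17.
Markov: P[X ≥ 17] ≤ μ/a = (14/13)/17 = 14/221.
Numerically: ≈ 0.063348.
(Since a = 17 > μ = 1.076923, the bound 14/221 is < 1 and informative.)

P[X ≥ 17] ≤ 14/221 ≈ 0.063348.


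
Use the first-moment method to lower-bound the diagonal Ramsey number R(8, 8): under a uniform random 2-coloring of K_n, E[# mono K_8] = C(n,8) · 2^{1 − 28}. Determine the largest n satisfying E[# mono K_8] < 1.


We need C(n, 8) · 2^{1 − 28} < 1, i.e. C(n, 8) < 2^{28 − 1} = 134217728.
Check values of n near the boundary:
  n = 41: C(41, 8) = 95548245; 95548245 < 134217728? YES
  n = 42: C(42, 8) = 118030185; 118030185 < 134217728? YES
  n = 43: C(43, 8) = 145008513; 145008513 < 134217728? NO
  n = 44: C(44, 8) = 177232627; 177232627 < 134217728? NO
The largest n with C(n, 8) < 134217728 is n = 42 (where E[X] = 118030185/134217728 ≈ 0.8794). Hence R(8, 8) > 42, i.e. R(8, 8) ≥ 43.

Largest n = 42; hence R(8, 8) > 42.


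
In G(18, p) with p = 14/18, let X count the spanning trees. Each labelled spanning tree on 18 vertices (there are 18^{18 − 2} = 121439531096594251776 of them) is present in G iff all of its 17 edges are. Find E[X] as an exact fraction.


K_18 has 18^{18 − 2} = 121439531096594251776 labelled spanning trees.
For each such spanning tree H, let X_H = 1 if all 17 edges of H are present in G. Then P[X_H = 1] = p^{17} = (7/9)^{17} = 232630513987207/16677181699666569.
Summing the indicators: E[X] = Σ_H E[X_H] = 121439531096594251776 · p^{17} = 121439531096594251776 · 232630513987207/16677181699666569 = 15245673364665597952/9.
Numerically: E[X] ≈ 1.694e+18.

E[X] = 121439531096594251776 · (7/9)^{17} = 15245673364665597952/9 ≈ 1.694e+18.


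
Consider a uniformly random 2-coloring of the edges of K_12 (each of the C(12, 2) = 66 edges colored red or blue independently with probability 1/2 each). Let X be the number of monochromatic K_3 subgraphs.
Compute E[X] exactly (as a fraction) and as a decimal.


Let X = Σ_S X_S over the C(12, 3) = 220 subsets S of size 3, where X_S = 1 if the K_3 on S is monochromatic.
For a fixed S, the K_3 on S has C(3, 2) = 3 edges. P[all 3 edges red] = (1/2)^3, and likewise for blue, so P[monochromatic] = 2·(1/2)^3 = 2^{1 − 3} = 1/4.
By linearity of expectation: E[X] = C(12, 3) · 2^{1 − 3} = 220 · 1/4 = 55.
Numerically: E[X] ≈ 55.000000.

E[X] = C(12,3)·2^(1−C(3,2)) = 55 ≈ 55.000000.


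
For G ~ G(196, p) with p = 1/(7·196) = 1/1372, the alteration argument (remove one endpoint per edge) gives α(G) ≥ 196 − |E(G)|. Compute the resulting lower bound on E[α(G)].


E[|E(G)|] = C(196, 2)·p = 19110 · (1/1372) = 195/14.
E[α(G)] ≥ n − E[|E(G)|] = 196 − 195/14 = 2549/14.
Numerically: ≈ 182.0714.
(This is only a lower bound; the true E[α(G)] may be larger.)

E[α(G)] ≥ 2549/14 ≈ 182.0714.


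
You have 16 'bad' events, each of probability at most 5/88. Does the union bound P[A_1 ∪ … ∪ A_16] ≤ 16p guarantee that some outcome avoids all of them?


Union bound: P[∪_{i=1}^{16} A_i] ≤ Σ_i P[A_i] ≤ 16·p = 16·(5/88) = 10/11.
Numerically: 10/11 ≈ 0.9091.
Is 10/11 < 1? YES.
Since P[∪ A_i] ≤ 10/11 < 1, the complement has P[∩ A_i^c] ≥ 1 − 10/11 = 1/11 > 0, so some outcome avoids every A_i.

16·p = 10/11 ≈ 0.9091; existence CERTIFIED by the union bound.


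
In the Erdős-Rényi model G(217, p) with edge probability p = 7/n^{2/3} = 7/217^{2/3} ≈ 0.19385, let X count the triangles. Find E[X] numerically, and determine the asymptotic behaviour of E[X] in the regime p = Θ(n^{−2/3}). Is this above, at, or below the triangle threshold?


Number of potential triangles: C(217, 3) = 1679580.
Each occurs with probability p³ ≈ (0.19385)³ ≈ 7.2840791e-03.
By linearity: E[X] = C(217, 3)·p³ ≈ 1679580 · 7.2840791e-03 ≈ 12234.19355.
Since α = 2/3 < 1, p = c/n^{2/3} ≫ 1/n is above the triangle threshold p ~ 1/n. Asymptotically E[X] ~ (c³/6)·n^{3(1−α)} = (7³/6)·n^{1} → ∞; triangles are abundant w.h.p.

E[X] ≈ 12234.19355; in regime p = Θ(1/n^{2/3}) E[X] diverges (above the triangle threshold p ~ 1/n).


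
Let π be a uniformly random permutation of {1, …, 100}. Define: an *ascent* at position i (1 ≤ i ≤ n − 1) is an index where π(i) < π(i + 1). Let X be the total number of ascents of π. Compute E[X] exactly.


Write X = Σ X_I over i = 1, …, 99, with X_I the indicator of one ascent.
There are 99 indicators.
For each fixed i, the pair (π(i), π(i+1)) is a uniformly random ordered pair of distinct values from {1, …, 100}; by symmetry P[π(i) < π(i+1)] = 1/2.
By linearity: E[X] = 99 · (1/2) = (100 − 1) · (1/2) = 99/2 ≈ 49.500.

E[X] = 99/2 = 49.500.


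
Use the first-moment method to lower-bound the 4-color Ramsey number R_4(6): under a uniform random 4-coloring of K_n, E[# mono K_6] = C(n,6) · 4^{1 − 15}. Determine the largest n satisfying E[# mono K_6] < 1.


We need C(n, 6) · 4^{1 − 15} < 1, i.e. C(n, 6) < 4^{15 − 1} = 268435456.
Check values of n near the boundary:
  n = 75: C(75, 6) = 201359550; 201359550 < 268435456? YES
  n = 76: C(76, 6) = 218618940; 218618940 < 268435456? YES
  n = 77: C(77, 6) = 237093780; 237093780 < 268435456? YES
  n = 78: C(78, 6) = 256851595; 256851595 < 268435456? YES
  n = 79: C(79, 6) = 277962685; 277962685 < 268435456? NO
The largest n with C(n, 6) < 268435456 is n = 78 (where E[X] = 256851595/268435456 ≈ 0.9568468). Hence R_4(6) > 78, i.e. R_4(6) ≥ 79.

Largest n = 78; hence R_4(6) > 78.


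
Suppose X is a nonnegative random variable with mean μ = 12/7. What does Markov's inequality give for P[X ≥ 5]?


μ = E[X] = 12/7, a = 5.
Markov: P[X ≥ 5] ≤ μ/a = (12/7)/5 = 12/35.
Numerically: ≈ 0.342857.
(Since a = 5 > μ = 1.714286, the bound 12/35 is < 1 and informative.)

P[X ≥ 5] ≤ 12/35 ≈ 0.342857.


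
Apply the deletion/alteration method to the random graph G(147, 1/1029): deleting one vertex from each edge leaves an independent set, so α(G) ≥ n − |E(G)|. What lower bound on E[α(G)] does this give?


E[|E(G)|] = C(147, 2)·p = 10731 · (1/1029) = 73/7.
E[α(G)] ≥ n − E[|E(G)|] = 147 − 73/7 = 956/7.
Numerically: ≈ 136.57143.
(This is only a lower bound; the true E[α(G)] may be larger.)

E[α(G)] ≥ 956/7 ≈ 136.57143.


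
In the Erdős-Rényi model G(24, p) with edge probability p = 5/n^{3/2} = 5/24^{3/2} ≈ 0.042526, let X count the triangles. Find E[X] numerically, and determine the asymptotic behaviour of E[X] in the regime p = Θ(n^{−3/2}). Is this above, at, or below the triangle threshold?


Number of potential triangles: C(24, 3) = 2024.
Each occurs with probability p³ ≈ (0.042526)³ ≈ 7.6905859e-05.
By linearity: E[X] = C(24, 3)·p³ ≈ 2024 · 7.6905859e-05 ≈ 0.15566.
Since α = 3/2 > 1, p = c/n^{3/2} = o(1/n) is below the triangle threshold p ~ 1/n. Asymptotically E[X] ~ (c³/6)·n^{3(1−α)} = (5³/6)·n^{-1.5} → 0, so by Markov's inequality G has no triangles w.h.p.

E[X] ≈ 0.15566; in regime p = Θ(1/n^{3/2}) E[X] tends to 0 (below the triangle threshold p ~ 1/n).


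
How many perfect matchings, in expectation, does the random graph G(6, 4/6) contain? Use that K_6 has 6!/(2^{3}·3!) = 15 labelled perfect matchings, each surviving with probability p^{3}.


K_6 has 6!/(2^{3}·3!) = 15 labelled perfect matchings.
For each such perfect matching H, let X_H = 1 if all 3 edges of H are present in G. Then P[X_H = 1] = p^{3} = (2/3)^{3} = 8/27.
Summing the indicators: E[X] = Σ_H E[X_H] = 15 · p^{3} = 15 · 8/27 = 40/9.
Numerically: E[X] ≈ 4.444.

E[X] = 15 · (2/3)^{3} = 40/9 ≈ 4.444.


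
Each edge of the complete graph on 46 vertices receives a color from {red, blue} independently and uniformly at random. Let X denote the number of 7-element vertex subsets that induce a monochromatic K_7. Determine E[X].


Let X = Σ_S X_S over the C(46, 7) = 53524680 subsets S of size 7, where X_S = 1 if the K_7 on S is monochromatic.
For a fixed S, the K_7 on S has C(7, 2) = 21 edges. P[all 21 edges red] = (1/2)^21, and likewise for blue, so P[monochromatic] = 2·(1/2)^21 = 2^{1 − 21} = 1/1048576.
By linearity: E[X] = C(46, 7) · 2^{1 − 21} = 53524680 · 1/1048576 = 6690585/131072.
Numerically: E[X] ≈ 51.04511.

E[X] = C(46,7)·2^(1−C(7,2)) = 6690585/131072 ≈ 51.04511.


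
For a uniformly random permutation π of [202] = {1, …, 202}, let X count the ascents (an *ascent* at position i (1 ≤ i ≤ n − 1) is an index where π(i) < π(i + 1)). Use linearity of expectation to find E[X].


Write X = Σ X_I over i = 1, …, 201, with X_I the indicator of one ascent.
There are 201 indicators.
For each fixed i, the pair (π(i), π(i+1)) is a uniformly random ordered pair of distinct values from {1, …, 202}; by symmetry P[π(i) < π(i+1)] = 1/2.
By linearity: E[X] = 201 · (1/2) = (202 − 1) · (1/2) = 201/2 ≈ 100.5000.

E[X] = 201/2 = 100.5000.


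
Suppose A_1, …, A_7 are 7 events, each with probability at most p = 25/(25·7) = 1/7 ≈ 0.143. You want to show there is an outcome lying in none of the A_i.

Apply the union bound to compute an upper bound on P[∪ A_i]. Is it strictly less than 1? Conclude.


Union bound: P[∪_{i=1}^{7} A_i] ≤ Σ_i P[A_i] ≤ 7·p = 7·(1/7) = 1.
Numerically: 1 ≈ 1.000.
Is 1 < 1? NO.
Since the bound 1 is ≥ 1, the union bound is uninformative here; it does NOT by itself certify existence.

7·p = 1 ≈ 1.000; existence NOT certified by the union bound.


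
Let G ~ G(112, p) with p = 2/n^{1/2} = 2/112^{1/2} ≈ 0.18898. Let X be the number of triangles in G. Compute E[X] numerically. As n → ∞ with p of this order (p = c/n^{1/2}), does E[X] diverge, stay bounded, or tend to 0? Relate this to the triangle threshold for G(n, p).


Number of potential triangles: C(112, 3) = 227920.
Each occurs with probability p³ ≈ (0.18898)³ ≈ 6.7493656e-03.
By linearity: E[X] = C(112, 3)·p³ ≈ 227920 · 6.7493656e-03 ≈ 1538.31541.
Since α = 1/2 < 1, p = c/n^{1/2} ≫ 1/n is above the triangle threshold p ~ 1/n. Asymptotically E[X] ~ (c³/6)·n^{3(1−α)} = (2³/6)·n^{1.5} → ∞; triangles are abundant w.h.p.

E[X] ≈ 1538.31541; in regime p = Θ(1/n^{1/2}) E[X] diverges (above the triangle threshold p ~ 1/n).


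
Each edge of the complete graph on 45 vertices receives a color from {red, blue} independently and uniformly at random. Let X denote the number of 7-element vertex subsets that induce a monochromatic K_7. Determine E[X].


Let X = Σ_S X_S over the C(45, 7) = 45379620 subsets S of size 7, where X_S = 1 if the K_7 on S is monochromatic.
For a fixed S, the K_7 on S has C(7, 2) = 21 edges. P[all 21 edges red] = (1/2)^21, and likewise for blue, so P[monochromatic] = 2·(1/2)^21 = 2^{1 − 21} = 1/1048576.
By linearity: E[X] = C(45, 7) · 2^{1 − 21} = 45379620 · 1/1048576 = 11344905/262144.
Numerically: E[X] ≈ 43.277378.

E[X] = C(45,7)·2^(1−C(7,2)) = 11344905/262144 ≈ 43.277378.


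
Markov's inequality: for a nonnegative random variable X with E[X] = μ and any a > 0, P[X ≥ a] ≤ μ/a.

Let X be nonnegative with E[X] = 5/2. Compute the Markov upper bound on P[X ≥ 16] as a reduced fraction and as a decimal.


μ = E[X] = 5/2, a = 16.
Markov: P[X ≥ 16] ≤ μ/a = (5/2)/16 = 5/32.
Numerically: ≈ 0.156.
(Since a = 16 > μ = 2.500, the bound 5/32 is < 1 and informative.)

P[X ≥ 16] ≤ 5/32 ≈ 0.156.


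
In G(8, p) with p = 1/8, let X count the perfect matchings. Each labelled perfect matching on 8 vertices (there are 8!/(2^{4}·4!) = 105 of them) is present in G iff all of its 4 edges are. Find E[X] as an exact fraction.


K_8 has 8!/(2^{4}·4!) = 105 labelled perfect matchings.
For each such perfect matching H, let X_H = 1 if all 4 edges of H are present in G. Then P[X_H = 1] = p^{4} = (1/8)^{4} = 1/4096.
By linearity: E[X] = Σ_H E[X_H] = 105 · p^{4} = 105 · 1/4096 = 105/4096.
Numerically: E[X] ≈ 0.02563.

E[X] = 105 · (1/8)^{4} = 105/4096 ≈ 0.02563.


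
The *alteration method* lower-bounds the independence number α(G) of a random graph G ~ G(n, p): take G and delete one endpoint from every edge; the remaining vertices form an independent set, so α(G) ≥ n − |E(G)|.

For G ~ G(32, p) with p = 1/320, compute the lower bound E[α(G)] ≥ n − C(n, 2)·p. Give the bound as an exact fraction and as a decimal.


E[|E(G)|] = C(32, 2)·p = 496 · (1/320) = 31/20.
E[α(G)] ≥ n − E[|E(G)|] = 32 − 31/20 = 609/20.
Numerically: ≈ 30.450000.
(This is only a lower bound; the true E[α(G)] may be larger.)

E[α(G)] ≥ 609/20 ≈ 30.450000.


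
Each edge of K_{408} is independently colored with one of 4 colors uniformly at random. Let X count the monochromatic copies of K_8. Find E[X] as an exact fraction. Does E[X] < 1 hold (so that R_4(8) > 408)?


E[X] = C(408, 8) · 4^{1 − 28} = 17773458424095231 · 4^{−27} = 17773458424095231/18014398509481984.
As a reduced fraction: E[X] = 17773458424095231/18014398509481984 ≈ 0.9866.
Is E[X] < 1? YES.
Since E[X] < 1, there exists a 4-coloring of K_{408} with no monochromatic K_8; hence R_4(8) > 408.

E[X] = 17773458424095231/18014398509481984 ≈ 0.9866; E[X] < 1, so R_4(8) > 408.


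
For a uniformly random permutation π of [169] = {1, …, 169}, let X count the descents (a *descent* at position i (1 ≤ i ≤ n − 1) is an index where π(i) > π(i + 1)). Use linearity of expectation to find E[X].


Write X = Σ X_I over i = 1, …, 168, with X_I the indicator of one descent.
There are 168 indicators.
For each fixed i, the pair (π(i), π(i+1)) is a uniformly random ordered pair of distinct values from {1, …, 169}; by symmetry P[π(i) > π(i+1)] = 1/2.
By linearity: E[X] = 168 · (1/2) = (169 − 1) · (1/2) = 84 ≈ 84.000.

E[X] = 84 = 84.000.


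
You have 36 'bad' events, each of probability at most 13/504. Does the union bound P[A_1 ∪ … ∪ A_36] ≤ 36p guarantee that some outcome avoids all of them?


Union bound: P[∪_{i=1}^{36} A_i] ≤ Σ_i P[A_i] ≤ 36·p = 36·(13/504) = 13/14.
Numerically: 13/14 ≈ 0.929.
Is 13/14 < 1? YES.
Since P[∪ A_i] ≤ 13/14 < 1, the complement has P[∩ A_i^c] ≥ 1 − 13/14 = 1/14 > 0, so some outcome avoids every A_i.

36·p = 13/14 ≈ 0.929; existence CERTIFIED by the union bound.


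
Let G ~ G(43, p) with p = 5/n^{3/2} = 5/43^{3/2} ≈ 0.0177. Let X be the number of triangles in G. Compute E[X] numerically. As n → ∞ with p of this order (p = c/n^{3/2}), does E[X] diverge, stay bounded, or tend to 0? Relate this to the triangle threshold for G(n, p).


Number of potential triangles: C(43, 3) = 12341.
Each occurs with probability p³ ≈ (0.0177)³ ≈ 5.57573e-06.
By linearity: E[X] = C(43, 3)·p³ ≈ 12341 · 5.57573e-06 ≈ 0.069.
Since α = 3/2 > 1, p = c/n^{3/2} = o(1/n) is below the triangle threshold p ~ 1/n. Asymptotically E[X] ~ (c³/6)·n^{3(1−α)} = (5³/6)·n^{-1.5} → 0, so by Markov's inequality G has no triangles w.h.p.

E[X] ≈ 0.069; in regime p = Θ(1/n^{3/2}) E[X] tends to 0 (below the triangle threshold p ~ 1/n).


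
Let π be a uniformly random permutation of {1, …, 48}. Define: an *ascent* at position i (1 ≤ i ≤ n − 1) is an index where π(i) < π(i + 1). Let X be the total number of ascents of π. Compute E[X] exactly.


Write X = Σ X_I over i = 1, …, 47, with X_I the indicator of one ascent.
There are 47 indicators.
For each fixed i, the pair (π(i), π(i+1)) is a uniformly random ordered pair of distinct values from {1, …, 48}; by symmetry P[π(i) < π(i+1)] = 1/2.
By linearity: E[X] = 47 · (1/2) = (48 − 1) · (1/2) = 47/2 ≈ 23.500000.

E[X] = 47/2 = 23.500000.


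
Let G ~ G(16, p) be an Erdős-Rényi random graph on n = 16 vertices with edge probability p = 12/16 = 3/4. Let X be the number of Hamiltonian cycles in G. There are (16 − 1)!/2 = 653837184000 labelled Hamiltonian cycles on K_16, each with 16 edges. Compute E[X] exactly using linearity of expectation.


K_16 has (16 − 1)!/2 = 653837184000 labelled Hamiltonian cycles.
For each such Hamiltonian cycle H, let X_H = 1 if all 16 edges of H are present in G. Then P[X_H = 1] = p^{16} = (3/4)^{16} = 43046721/4294967296.
By linearity: E[X] = Σ_H E[X_H] = 653837184000 · p^{16} = 653837184000 · 43046721/4294967296 = 27485885585032875/4194304.
Numerically: E[X] ≈ 6.55e+09.

E[X] = 653837184000 · (3/4)^{16} = 27485885585032875/4194304 ≈ 6.55e+09.


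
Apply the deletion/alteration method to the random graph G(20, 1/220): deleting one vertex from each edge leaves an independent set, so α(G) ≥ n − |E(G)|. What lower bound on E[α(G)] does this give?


E[|E(G)|] = C(20, 2)·p = 190 · (1/220) = 19/22.
E[α(G)] ≥ n − E[|E(G)|] = 20 − 19/22 = 421/22.
Numerically: ≈ 19.1364.
(This is only a lower bound; the true E[α(G)] may be larger.)

E[α(G)] ≥ 421/22 ≈ 19.1364.


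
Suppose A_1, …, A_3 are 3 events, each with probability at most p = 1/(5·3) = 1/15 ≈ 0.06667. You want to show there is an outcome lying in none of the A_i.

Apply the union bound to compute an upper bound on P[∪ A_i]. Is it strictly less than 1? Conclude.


Union bound: P[∪_{i=1}^{3} A_i] ≤ Σ_i P[A_i] ≤ 3·p = 3·(1/15) = 1/5.
Numerically: 1/5 ≈ 0.20000.
Is 1/5 < 1? YES.
Since P[∪ A_i] ≤ 1/5 < 1, the complement has P[∩ A_i^c] ≥ 1 − 1/5 = 4/5 > 0, so some outcome avoids every A_i.

3·p = 1/5 ≈ 0.20000; existence CERTIFIED by the union bound.


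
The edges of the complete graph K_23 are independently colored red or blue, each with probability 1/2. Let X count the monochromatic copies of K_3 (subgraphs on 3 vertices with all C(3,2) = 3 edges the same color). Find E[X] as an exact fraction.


Let X = Σ_S X_S over the C(23, 3) = 1771 subsets S of size 3, where X_S = 1 if the K_3 on S is monochromatic.
For a fixed S, the K_3 on S has C(3, 2) = 3 edges. P[all 3 edges red] = (1/2)^3, and likewise for blue, so P[monochromatic] = 2·(1/2)^3 = 2^{1 − 3} = 1/4.
Summing: E[X] = C(23, 3) · 2^{1 − 3} = 1771 · 1/4 = 1771/4.
Numerically: E[X] ≈ 442.750000.

E[X] = C(23,3)·2^(1−C(3,2)) = 1771/4 ≈ 442.750000.


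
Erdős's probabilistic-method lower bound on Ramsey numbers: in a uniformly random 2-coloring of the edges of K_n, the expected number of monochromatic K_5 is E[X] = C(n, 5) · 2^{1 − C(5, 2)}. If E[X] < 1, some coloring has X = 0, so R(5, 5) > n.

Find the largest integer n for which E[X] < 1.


We need C(n, 5) · 2^{1 − 10} < 1, i.e. C(n, 5) < 2^{10 − 1} = 512.
Check values of n near the boundary:
  n = 7: C(7, 5) = 21; 21 < 512? YES
  n = 8: C(8, 5) = 56; 56 < 512? YES
  n = 9: C(9, 5) = 126; 126 < 512? YES
  n = 10: C(10, 5) = 252; 252 < 512? YES
  n = 11: C(11, 5) = 462; 462 < 512? YES
  n = 12: C(12, 5) = 792; 792 < 512? NO
  n = 13: C(13, 5) = 1287; 1287 < 512? NO
  n = 14: C(14, 5) = 2002; 2002 < 512? NO
The largest n with C(n, 5) < 512 is n = 11 (where E[X] = 231/256 ≈ 0.9023438). Hence R(5, 5) > 11, i.e. R(5, 5) ≥ 12.

Largest n = 11; hence R(5, 5) > 11.


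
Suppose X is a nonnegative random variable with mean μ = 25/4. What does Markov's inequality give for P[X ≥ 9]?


μ = E[X] = 25/4, a = 9.
Markov: P[X ≥ 9] ≤ μ/a = (25/4)/9 = 25/36.
Numerically: ≈ 0.6944.
(Since a = 9 > μ = 6.2500, the bound 25/36 is < 1 and informative.)

P[X ≥ 9] ≤ 25/36 ≈ 0.6944.


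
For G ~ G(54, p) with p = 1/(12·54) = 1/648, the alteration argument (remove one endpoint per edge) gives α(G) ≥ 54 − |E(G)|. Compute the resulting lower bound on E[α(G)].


E[|E(G)|] = C(54, 2)·p = 1431 · (1/648) = 53/24.
E[α(G)] ≥ n − E[|E(G)|] = 54 − 53/24 = 1243/24.
Numerically: ≈ 51.7917.
(This is only a lower bound; the true E[α(G)] may be larger.)

E[α(G)] ≥ 1243/24 ≈ 51.7917.


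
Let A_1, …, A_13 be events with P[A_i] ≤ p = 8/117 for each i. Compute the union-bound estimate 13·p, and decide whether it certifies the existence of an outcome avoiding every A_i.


Union bound: P[∪_{i=1}^{13} A_i] ≤ Σ_i P[A_i] ≤ 13·p = 13·(8/117) = 8/9.
Numerically: 8/9 ≈ 0.88889.
Is 8/9 < 1? YES.
Since P[∪ A_i] ≤ 8/9 < 1, the complement has P[∩ A_i^c] ≥ 1 − 8/9 = 1/9 > 0, so some outcome avoids every A_i.

13·p = 8/9 ≈ 0.88889; existence CERTIFIED by the union bound.


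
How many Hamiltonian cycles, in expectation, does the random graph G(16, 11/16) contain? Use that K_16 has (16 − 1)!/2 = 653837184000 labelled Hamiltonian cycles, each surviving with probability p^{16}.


K_16 has (16 − 1)!/2 = 653837184000 labelled Hamiltonian cycles.
For each such Hamiltonian cycle H, let X_H = 1 if all 16 edges of H are present in G. Then P[X_H = 1] = p^{16} = (11/16)^{16} = 45949729863572161/18446744073709551616.
Summing the indicators: E[X] = Σ_H E[X_H] = 653837184000 · p^{16} = 653837184000 · 45949729863572161/18446744073709551616 = 29339494120662818290072875/18014398509481984.
Numerically: E[X] ≈ 1.63e+09.

E[X] = 653837184000 · (11/16)^{16} = 29339494120662818290072875/18014398509481984 ≈ 1.63e+09.


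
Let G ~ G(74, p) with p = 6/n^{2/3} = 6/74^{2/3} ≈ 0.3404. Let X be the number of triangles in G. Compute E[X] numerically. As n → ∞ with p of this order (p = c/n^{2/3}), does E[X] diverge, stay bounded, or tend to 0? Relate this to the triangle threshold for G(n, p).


Number of potential triangles: C(74, 3) = 64824.
Each occurs with probability p³ ≈ (0.3404)³ ≈ 3.944485e-02.
By linearity: E[X] = C(74, 3)·p³ ≈ 64824 · 3.944485e-02 ≈ 2556.9730.
Since α = 2/3 < 1, p = c/n^{2/3} ≫ 1/n is above the triangle threshold p ~ 1/n. Asymptotically E[X] ~ (c³/6)·n^{3(1−α)} = (6³/6)·n^{1} → ∞; triangles are abundant w.h.p.

E[X] ≈ 2556.9730; in regime p = Θ(1/n^{2/3}) E[X] diverges (above the triangle threshold p ~ 1/n).


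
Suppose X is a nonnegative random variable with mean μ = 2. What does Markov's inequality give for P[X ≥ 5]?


μ = E[X] = 2, a = 5.
Markov: P[X ≥ 5] ≤ μ/a = (2)/5 = 2/5.
Numerically: ≈ 0.4000.
(Since a = 5 > μ = 2.0000, the bound 2/5 is < 1 and informative.)

P[X ≥ 5] ≤ 2/5 ≈ 0.4000.


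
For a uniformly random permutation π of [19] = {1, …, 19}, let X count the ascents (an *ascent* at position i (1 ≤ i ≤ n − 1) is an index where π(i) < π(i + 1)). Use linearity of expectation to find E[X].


Write X = Σ X_I over i = 1, …, 18, with X_I the indicator of one ascent.
There are 18 indicators.
For each fixed i, the pair (π(i), π(i+1)) is a uniformly random ordered pair of distinct values from {1, …, 19}; by symmetry P[π(i) < π(i+1)] = 1/2.
By linearity: E[X] = 18 · (1/2) = (19 − 1) · (1/2) = 9 ≈ 9.000.

E[X] = 9 = 9.000.


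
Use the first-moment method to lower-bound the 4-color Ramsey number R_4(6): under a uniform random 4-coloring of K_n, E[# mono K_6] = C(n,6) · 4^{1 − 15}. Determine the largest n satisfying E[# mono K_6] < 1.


We need C(n, 6) · 4^{1 − 15} < 1, i.e. C(n, 6) < 4^{15 − 1} = 268435456.
Check values of n near the boundary:
  n = 77: C(77, 6) = 237093780; 237093780 < 268435456? YES
  n = 78: C(78, 6) = 256851595; 256851595 < 268435456? YES
  n = 79: C(79, 6) = 277962685; 277962685 < 268435456? NO
  n = 80: C(80, 6) = 300500200; 300500200 < 268435456? NO
The largest n with C(n, 6) < 268435456 is n = 78 (where E[X] = 256851595/268435456 ≈ 0.9568). Hence R_4(6) > 78, i.e. R_4(6) ≥ 79.

Largest n = 78; hence R_4(6) > 78.


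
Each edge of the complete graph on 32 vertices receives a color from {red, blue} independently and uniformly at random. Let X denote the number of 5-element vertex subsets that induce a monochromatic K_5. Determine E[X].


Let X = Σ_S X_S over the C(32, 5) = 201376 subsets S of size 5, where X_S = 1 if the K_5 on S is monochromatic.
For a fixed S, the K_5 on S has C(5, 2) = 10 edges. P[all 10 edges red] = (1/2)^10, and likewise for blue, so P[monochromatic] = 2·(1/2)^10 = 2^{1 − 10} = 1/512.
By linearity of expectation: E[X] = C(32, 5) · 2^{1 − 10} = 201376 · 1/512 = 6293/16.
Numerically: E[X] ≈ 393.312500.

E[X] = C(32,5)·2^(1−C(5,2)) = 6293/16 ≈ 393.312500.


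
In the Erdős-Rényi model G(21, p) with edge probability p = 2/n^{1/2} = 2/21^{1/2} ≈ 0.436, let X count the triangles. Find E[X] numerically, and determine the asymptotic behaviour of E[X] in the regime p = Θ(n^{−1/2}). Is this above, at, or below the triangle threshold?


Number of potential triangles: C(21, 3) = 1330.
Each occurs with probability p³ ≈ (0.436)³ ≈ 8.31306e-02.
By linearity: E[X] = C(21, 3)·p³ ≈ 1330 · 8.31306e-02 ≈ 110.564.
Since α = 1/2 < 1, p = c/n^{1/2} ≫ 1/n is above the triangle threshold p ~ 1/n. Asymptotically E[X] ~ (c³/6)·n^{3(1−α)} = (2³/6)·n^{1.5} → ∞; triangles are abundant w.h.p.

E[X] ≈ 110.564; in regime p = Θ(1/n^{1/2}) E[X] diverges (above the triangle threshold p ~ 1/n).


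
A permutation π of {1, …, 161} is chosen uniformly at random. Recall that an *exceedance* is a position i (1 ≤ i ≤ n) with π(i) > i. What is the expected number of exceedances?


Write X = Σ_{i=1}^{161} X_i, where X_i = 1_{π(i) > i}.
For each fixed i, π(i) is uniform over {1, …, 161} (marginal of a uniform permutation), so P[π(i) > i] = (n − i)/n. Summing: Σ_{i=1}^{161} (n − i)/n = (0 + 1 + … + 160)/161 = 161(161 − 1)/(2·161) = (161 − 1)/2.
Hence E[X] = Σ_{i=1}^{161} (161 − i)/161 = 80 ≈ 80.000000.

E[X] = 80 = 80.000000.


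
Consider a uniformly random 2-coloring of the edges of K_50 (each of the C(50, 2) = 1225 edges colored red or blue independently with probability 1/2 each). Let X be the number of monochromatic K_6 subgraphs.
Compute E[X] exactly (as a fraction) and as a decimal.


Let X = Σ_S X_S over the C(50, 6) = 15890700 subsets S of size 6, where X_S = 1 if the K_6 on S is monochromatic.
For a fixed S, the K_6 on S has C(6, 2) = 15 edges. P[all 15 edges red] = (1/2)^15, and likewise for blue, so P[monochromatic] = 2·(1/2)^15 = 2^{1 − 15} = 1/16384.
By linearity of expectation: E[X] = C(50, 6) · 2^{1 − 15} = 15890700 · 1/16384 = 3972675/4096.
Numerically: E[X] ≈ 969.8914.

E[X] = C(50,6)·2^(1−C(6,2)) = 3972675/4096 ≈ 969.8914.


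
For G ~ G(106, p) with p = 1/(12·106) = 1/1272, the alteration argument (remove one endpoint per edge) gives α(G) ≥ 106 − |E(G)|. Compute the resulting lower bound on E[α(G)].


E[|E(G)|] = C(106, 2)·p = 5565 · (1/1272) = 35/8.
E[α(G)] ≥ n − E[|E(G)|] = 106 − 35/8 = 813/8.
Numerically: ≈ 101.62500.
(This is only a lower bound; the true E[α(G)] may be larger.)

E[α(G)] ≥ 813/8 ≈ 101.62500.
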